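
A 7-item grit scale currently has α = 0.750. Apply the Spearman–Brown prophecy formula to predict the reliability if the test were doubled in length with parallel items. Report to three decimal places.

predicted reliability = 0.857

Length factor m = 2
α' = m·α / (1 + (m−1)·α)
   = 2 × 0.750 / (1 + (2 − 1) × 0.750)
   = 1.5000 / 1.7500 = 0.857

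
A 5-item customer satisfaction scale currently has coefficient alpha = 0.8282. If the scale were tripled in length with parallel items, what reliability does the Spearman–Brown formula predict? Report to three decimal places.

Length factor m = 3
α' = m·α / (1 + (m−1)·α)
   = 3 × 0.8282 / (1 + (3 − 1) × 0.8282)
   = 2.4846 / 2.6564 = 0.935

predicted reliability = 0.935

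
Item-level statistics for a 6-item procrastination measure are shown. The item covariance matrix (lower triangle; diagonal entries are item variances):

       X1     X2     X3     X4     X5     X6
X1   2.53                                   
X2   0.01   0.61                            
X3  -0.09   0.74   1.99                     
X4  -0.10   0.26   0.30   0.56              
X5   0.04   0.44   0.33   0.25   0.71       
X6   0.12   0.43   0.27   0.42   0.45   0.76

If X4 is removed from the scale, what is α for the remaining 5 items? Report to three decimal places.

Remaining items: X1, X2, X3, X5, X6 (k = 5).
ΣVar(i) = 2.53 + 0.61 + 1.99 + 0.71 + 0.76 = 6.60
total variance = 6.60 + 2 × 2.74 = 12.08
α (item deleted) = (5/4)·(1 − 6.60/12.08) = 0.567

α = 0.567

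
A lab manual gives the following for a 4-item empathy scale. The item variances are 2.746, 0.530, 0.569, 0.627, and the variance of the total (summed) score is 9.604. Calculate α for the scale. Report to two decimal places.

α = 0.71

sum of item variances = 2.746 + 0.530 + 0.569 + 0.627 = 4.472
α = (k/(k−1))·(1 − sum of item variances/σ²_total) = (4/3)·(1 − 4.472/9.604) = 0.71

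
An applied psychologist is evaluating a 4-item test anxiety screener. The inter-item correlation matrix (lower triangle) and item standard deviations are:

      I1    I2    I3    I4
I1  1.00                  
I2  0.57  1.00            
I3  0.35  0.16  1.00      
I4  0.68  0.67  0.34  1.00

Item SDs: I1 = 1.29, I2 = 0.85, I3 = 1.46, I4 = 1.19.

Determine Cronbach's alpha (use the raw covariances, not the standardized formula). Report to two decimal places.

Cronbach's alpha = 0.75

Σσ²ᵢ = 1.29² + 0.85² + 1.46² + 1.19² = 5.9343
Covariances σ_ij = r_ij · s_i · s_j:
  σ(I1,I2) = 0.57 × 1.29 × 0.85 = 0.6250
  σ(I1,I3) = 0.35 × 1.29 × 1.46 = 0.6592
  σ(I1,I4) = 0.68 × 1.29 × 1.19 = 1.0439
  σ(I2,I3) = 0.16 × 0.85 × 1.46 = 0.1986
  σ(I2,I4) = 0.67 × 0.85 × 1.19 = 0.6777
  σ(I3,I4) = 0.34 × 1.46 × 1.19 = 0.5907
σ²_T = Σσ²ᵢ + 2·Σσ_ij = 5.9343 + 2 × 3.7951 = 13.5245
α = (4/3)·(1 − 5.9343/13.5245) = 0.75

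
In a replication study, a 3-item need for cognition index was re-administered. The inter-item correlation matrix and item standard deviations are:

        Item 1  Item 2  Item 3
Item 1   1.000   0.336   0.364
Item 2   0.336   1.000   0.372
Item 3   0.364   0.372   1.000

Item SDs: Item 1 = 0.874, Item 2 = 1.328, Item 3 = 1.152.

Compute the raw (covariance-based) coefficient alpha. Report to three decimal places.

α = 0.611

Σσ²ᵢ = 0.874² + 1.328² + 1.152² = 3.8546
Covariances σ_ij = r_ij · s_i · s_j:
  σ(Item 1,Item 2) = 0.336 × 0.874 × 1.328 = 0.3900
  σ(Item 1,Item 3) = 0.364 × 0.874 × 1.152 = 0.3665
  σ(Item 2,Item 3) = 0.372 × 1.328 × 1.152 = 0.5691
σ²_T = Σσ²ᵢ + 2·Σσ_ij = 3.8546 + 2 × 1.3256 = 6.5058
α = (3/2)·(1 − 3.8546/6.5058) = 0.611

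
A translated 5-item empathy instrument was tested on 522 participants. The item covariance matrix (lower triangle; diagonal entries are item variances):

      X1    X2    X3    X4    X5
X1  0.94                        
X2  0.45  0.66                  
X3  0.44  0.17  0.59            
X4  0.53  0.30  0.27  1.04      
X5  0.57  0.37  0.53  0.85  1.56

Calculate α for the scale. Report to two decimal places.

α = 0.81

Σσᵢ² = 0.94 + 0.66 + 0.59 + 1.04 + 1.56 = 4.79
Σ_{i<j} σ_ij = 4.48
total variance = 4.79 + 2 × 4.48 = 13.75
α = (k/(k−1))·(1 − Σσᵢ²/total variance) = (5/4)·(1 − 4.79/13.75) = 0.81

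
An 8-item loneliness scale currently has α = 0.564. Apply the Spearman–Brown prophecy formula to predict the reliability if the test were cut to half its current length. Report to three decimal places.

Length factor m = 1/2
α' = m·α / (1 − (1−m)·α)
   = 1/2 × 0.564 / (1 − (1 − 1/2) × 0.564)
   = 0.2820 / 0.7180 = 0.393

predicted reliability = 0.393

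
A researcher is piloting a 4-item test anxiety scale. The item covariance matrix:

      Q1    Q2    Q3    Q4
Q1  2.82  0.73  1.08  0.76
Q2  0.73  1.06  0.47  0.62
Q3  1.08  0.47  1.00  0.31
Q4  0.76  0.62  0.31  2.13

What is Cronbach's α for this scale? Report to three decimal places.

Σσ²ᵢ = 2.82 + 1.06 + 1.00 + 2.13 = 7.01
Σ_{i<j} σ_ij = 3.97
Var(T) = 7.01 + 2 × 3.97 = 14.95
α = (k/(k−1))·(1 − Σσ²ᵢ/Var(T)) = (4/3)·(1 − 7.01/14.95) = 0.708

Cronbach's α = 0.708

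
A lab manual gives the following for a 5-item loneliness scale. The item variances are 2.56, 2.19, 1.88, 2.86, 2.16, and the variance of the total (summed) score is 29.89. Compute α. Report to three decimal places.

sum of item variances = 2.56 + 2.19 + 1.88 + 2.86 + 2.16 = 11.65
α = (k/(k−1))·(1 − sum of item variances/total variance) = (5/4)·(1 − 11.65/29.89) = 0.763

α = 0.763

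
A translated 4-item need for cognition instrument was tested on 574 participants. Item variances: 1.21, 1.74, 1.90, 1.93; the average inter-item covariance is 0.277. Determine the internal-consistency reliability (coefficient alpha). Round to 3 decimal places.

Σσᵢ² = 1.21 + 1.74 + 1.90 + 1.93 = 6.78
Sum of the 6 distinct covariances = 6 × 0.277 = 1.662
Var(T) = Σσᵢ² + 2·Σcov = 6.78 + 2 × 1.662 = 10.104
α = (4/3)·(1 − 6.78/10.104) = 0.439

α = 0.439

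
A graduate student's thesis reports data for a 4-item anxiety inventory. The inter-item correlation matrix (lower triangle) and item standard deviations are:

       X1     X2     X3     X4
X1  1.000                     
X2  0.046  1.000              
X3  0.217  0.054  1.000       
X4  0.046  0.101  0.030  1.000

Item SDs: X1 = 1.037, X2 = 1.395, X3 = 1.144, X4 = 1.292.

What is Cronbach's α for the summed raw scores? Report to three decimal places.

α = 0.252

Σσ²ᵢ = 1.037² + 1.395² + 1.144² + 1.292² = 5.9994
Covariances σ_ij = r_ij · s_i · s_j:
  σ(X1,X2) = 0.046 × 1.037 × 1.395 = 0.0665
  σ(X1,X3) = 0.217 × 1.037 × 1.144 = 0.2574
  σ(X1,X4) = 0.046 × 1.037 × 1.292 = 0.0616
  σ(X2,X3) = 0.054 × 1.395 × 1.144 = 0.0862
  σ(X2,X4) = 0.101 × 1.395 × 1.292 = 0.1820
  σ(X3,X4) = 0.030 × 1.144 × 1.292 = 0.0443
σ²_T = Σσ²ᵢ + 2·Σσ_ij = 5.9994 + 2 × 0.6980 = 7.3954
α = (4/3)·(1 − 5.9994/7.3954) = 0.252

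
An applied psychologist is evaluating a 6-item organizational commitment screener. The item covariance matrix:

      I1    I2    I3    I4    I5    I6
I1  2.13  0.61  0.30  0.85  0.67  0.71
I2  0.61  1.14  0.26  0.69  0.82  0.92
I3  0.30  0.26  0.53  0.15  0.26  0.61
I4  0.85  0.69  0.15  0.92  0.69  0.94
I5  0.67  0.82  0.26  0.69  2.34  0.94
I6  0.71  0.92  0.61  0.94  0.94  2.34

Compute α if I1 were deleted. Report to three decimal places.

α = 0.792

Remaining items: I2, I3, I4, I5, I6 (k = 5).
ΣVar(i) = 1.14 + 0.53 + 0.92 + 2.34 + 2.34 = 7.27
σ²_total = 7.27 + 2 × 6.28 = 19.83
α (item deleted) = (5/4)·(1 − 7.27/19.83) = 0.792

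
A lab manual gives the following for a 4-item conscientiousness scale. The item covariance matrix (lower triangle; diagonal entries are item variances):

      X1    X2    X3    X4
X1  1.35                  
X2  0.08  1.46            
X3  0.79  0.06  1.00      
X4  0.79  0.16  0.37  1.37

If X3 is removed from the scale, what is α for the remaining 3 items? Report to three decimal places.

Remaining items: X1, X2, X4 (k = 3).
Σσ²ᵢ = 1.35 + 1.46 + 1.37 = 4.18
Var(T) = 4.18 + 2 × 1.03 = 6.24
α (item deleted) = (3/2)·(1 − 4.18/6.24) = 0.495

α = 0.495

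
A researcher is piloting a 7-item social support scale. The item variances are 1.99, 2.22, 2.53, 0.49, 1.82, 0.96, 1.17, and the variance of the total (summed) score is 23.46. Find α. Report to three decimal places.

Σσᵢ² = 1.99 + 2.22 + 2.53 + 0.49 + 1.82 + 0.96 + 1.17 = 11.18
α = (k/(k−1))·(1 − Σσᵢ²/Var(T)) = (7/6)·(1 − 11.18/23.46) = 0.611

α = 0.611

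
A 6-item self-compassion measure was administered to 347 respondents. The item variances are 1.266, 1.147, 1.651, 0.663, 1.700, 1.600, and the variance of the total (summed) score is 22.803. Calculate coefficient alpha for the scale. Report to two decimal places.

α = 0.78

Σσᵢ² = 1.266 + 1.147 + 1.651 + 0.663 + 1.700 + 1.600 = 8.027
α = (k/(k−1))·(1 − Σσᵢ²/Var(T)) = (6/5)·(1 − 8.027/22.803) = 0.78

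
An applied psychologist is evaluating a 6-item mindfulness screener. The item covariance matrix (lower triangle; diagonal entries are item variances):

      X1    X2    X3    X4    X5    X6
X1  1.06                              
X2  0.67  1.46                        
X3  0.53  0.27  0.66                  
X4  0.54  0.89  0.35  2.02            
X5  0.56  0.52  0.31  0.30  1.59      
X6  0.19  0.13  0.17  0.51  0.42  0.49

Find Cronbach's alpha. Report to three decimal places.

sum of item variances = 1.06 + 1.46 + 0.66 + 2.02 + 1.59 + 0.49 = 7.28
Sum of off-diagonal covariances = 6.36
total variance = 7.28 + 2 × 6.36 = 20.00
α = (k/(k−1))·(1 − sum of item variances/total variance) = (6/5)·(1 − 7.28/20.00) = 0.763

α = 0.763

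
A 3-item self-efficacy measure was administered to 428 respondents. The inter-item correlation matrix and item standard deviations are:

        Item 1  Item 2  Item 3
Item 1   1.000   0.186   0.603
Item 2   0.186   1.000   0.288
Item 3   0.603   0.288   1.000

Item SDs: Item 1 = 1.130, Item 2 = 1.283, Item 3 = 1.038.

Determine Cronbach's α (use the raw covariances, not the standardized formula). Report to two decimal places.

Σσ²ᵢ = 1.130² + 1.283² + 1.038² = 4.0004
Covariances σ_ij = r_ij · s_i · s_j:
  σ(Item 1,Item 2) = 0.186 × 1.130 × 1.283 = 0.2697
  σ(Item 1,Item 3) = 0.603 × 1.130 × 1.038 = 0.7073
  σ(Item 2,Item 3) = 0.288 × 1.283 × 1.038 = 0.3835
σ²_T = Σσ²ᵢ + 2·Σσ_ij = 4.0004 + 2 × 1.3605 = 6.7214
α = (3/2)·(1 − 4.0004/6.7214) = 0.61

Cronbach's α = 0.61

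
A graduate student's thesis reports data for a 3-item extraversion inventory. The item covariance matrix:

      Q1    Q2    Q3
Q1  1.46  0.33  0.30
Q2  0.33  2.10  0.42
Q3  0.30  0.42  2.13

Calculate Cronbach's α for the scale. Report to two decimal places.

α = 0.40

Σσ²ᵢ = 1.46 + 2.10 + 2.13 = 5.69
Σ_{i<j} σ_ij = 1.05
total variance = 5.69 + 2 × 1.05 = 7.79
α = (k/(k−1))·(1 − Σσ²ᵢ/total variance) = (3/2)·(1 − 5.69/7.79) = 0.40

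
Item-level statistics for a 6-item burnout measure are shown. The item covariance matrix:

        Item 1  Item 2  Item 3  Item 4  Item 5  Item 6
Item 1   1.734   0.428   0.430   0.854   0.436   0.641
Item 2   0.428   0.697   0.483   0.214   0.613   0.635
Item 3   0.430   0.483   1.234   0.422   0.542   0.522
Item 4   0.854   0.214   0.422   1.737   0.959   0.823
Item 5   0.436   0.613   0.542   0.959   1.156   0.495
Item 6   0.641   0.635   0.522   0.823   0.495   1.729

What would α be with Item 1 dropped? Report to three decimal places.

Remaining items: Item 2, Item 3, Item 4, Item 5, Item 6 (k = 5).
Σσᵢ² = 0.697 + 1.234 + 1.737 + 1.156 + 1.729 = 6.553
σ²_T = 6.553 + 2 × 5.708 = 17.969
α (item deleted) = (5/4)·(1 − 6.553/17.969) = 0.794

α = 0.794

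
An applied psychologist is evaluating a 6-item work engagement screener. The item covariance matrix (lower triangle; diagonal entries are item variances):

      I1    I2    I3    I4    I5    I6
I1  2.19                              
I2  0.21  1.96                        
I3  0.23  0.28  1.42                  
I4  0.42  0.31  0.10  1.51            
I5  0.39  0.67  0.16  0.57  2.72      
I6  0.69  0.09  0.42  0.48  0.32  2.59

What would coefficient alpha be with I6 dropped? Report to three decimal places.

Remaining items: I1, I2, I3, I4, I5 (k = 5).
ΣVar(i) = 2.19 + 1.96 + 1.42 + 1.51 + 2.72 = 9.80
σ²_total = 9.80 + 2 × 3.34 = 16.48
α (item deleted) = (5/4)·(1 − 9.80/16.48) = 0.507

α = 0.507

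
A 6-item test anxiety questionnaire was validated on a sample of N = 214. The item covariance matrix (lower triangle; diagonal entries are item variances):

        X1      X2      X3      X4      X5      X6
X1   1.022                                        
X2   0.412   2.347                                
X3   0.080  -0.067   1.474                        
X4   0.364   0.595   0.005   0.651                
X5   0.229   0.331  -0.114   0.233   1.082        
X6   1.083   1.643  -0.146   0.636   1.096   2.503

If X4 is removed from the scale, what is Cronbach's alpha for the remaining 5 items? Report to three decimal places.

Remaining items: X1, X2, X3, X5, X6 (k = 5).
sum of item variances = 1.022 + 2.347 + 1.474 + 1.082 + 2.503 = 8.428
σ²_T = 8.428 + 2 × 4.547 = 17.522
α (item deleted) = (5/4)·(1 − 8.428/17.522) = 0.649

Cronbach's alpha = 0.649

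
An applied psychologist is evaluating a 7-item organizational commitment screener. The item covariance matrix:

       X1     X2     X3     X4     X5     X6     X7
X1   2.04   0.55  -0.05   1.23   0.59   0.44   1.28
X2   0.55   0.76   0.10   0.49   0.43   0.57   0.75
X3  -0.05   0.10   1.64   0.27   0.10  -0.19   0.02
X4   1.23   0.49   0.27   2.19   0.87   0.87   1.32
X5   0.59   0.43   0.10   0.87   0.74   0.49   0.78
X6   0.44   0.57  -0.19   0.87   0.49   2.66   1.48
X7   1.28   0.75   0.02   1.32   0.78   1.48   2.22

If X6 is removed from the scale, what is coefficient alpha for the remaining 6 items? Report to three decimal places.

Remaining items: X1, X2, X3, X4, X5, X7 (k = 6).
sum of item variances = 2.04 + 0.76 + 1.64 + 2.19 + 0.74 + 2.22 = 9.59
total variance = 9.59 + 2 × 8.73 = 27.05
α (item deleted) = (6/5)·(1 − 9.59/27.05) = 0.775

coefficient alpha = 0.775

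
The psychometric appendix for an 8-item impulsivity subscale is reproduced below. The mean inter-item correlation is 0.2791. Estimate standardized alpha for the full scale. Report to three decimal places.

standardized alpha = 0.756

Standardized α = k·r̄ / (1 + (k−1)·r̄) = 8 × 0.2791 / (1 + 7 × 0.2791)
  = 2.2328 / 2.9537 = 0.756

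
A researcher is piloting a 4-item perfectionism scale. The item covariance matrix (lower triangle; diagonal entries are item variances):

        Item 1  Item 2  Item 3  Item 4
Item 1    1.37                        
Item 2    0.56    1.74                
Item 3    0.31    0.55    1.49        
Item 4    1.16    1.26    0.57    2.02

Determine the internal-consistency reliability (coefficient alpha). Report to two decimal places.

α = 0.76

ΣVar(i) = 1.37 + 1.74 + 1.49 + 2.02 = 6.62
Sum of off-diagonal covariances = 4.41
Var(T) = 6.62 + 2 × 4.41 = 15.44
α = (k/(k−1))·(1 − ΣVar(i)/Var(T)) = (4/3)·(1 − 6.62/15.44) = 0.76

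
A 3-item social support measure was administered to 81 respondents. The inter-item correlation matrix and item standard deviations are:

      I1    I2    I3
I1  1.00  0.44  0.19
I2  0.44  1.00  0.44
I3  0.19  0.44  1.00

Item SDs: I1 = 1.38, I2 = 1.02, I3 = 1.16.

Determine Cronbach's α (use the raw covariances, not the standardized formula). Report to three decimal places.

α = 0.604

Σσ²ᵢ = 1.38² + 1.02² + 1.16² = 4.2904
Covariances σ_ij = r_ij · s_i · s_j:
  σ(I1,I2) = 0.44 × 1.38 × 1.02 = 0.6193
  σ(I1,I3) = 0.19 × 1.38 × 1.16 = 0.3042
  σ(I2,I3) = 0.44 × 1.02 × 1.16 = 0.5206
σ²_T = Σσ²ᵢ + 2·Σσ_ij = 4.2904 + 2 × 1.4441 = 7.1786
α = (3/2)·(1 − 4.2904/7.1786) = 0.604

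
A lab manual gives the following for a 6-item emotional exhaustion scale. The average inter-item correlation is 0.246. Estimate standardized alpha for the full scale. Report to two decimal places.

Standardized α = k·r̄ / (1 + (k−1)·r̄) = 6 × 0.246 / (1 + 5 × 0.246)
  = 1.4760 / 2.2300 = 0.66

α = 0.66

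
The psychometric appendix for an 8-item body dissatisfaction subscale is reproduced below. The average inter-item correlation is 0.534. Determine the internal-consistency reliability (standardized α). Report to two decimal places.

Standardized α = k·r̄ / (1 + (k−1)·r̄) = 8 × 0.534 / (1 + 7 × 0.534)
  = 4.2720 / 4.7380 = 0.90

standardized α = 0.90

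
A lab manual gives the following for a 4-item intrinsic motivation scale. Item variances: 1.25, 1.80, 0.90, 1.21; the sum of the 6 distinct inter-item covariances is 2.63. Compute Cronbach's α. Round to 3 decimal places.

α = 0.673

Σσ²ᵢ = 1.25 + 1.80 + 0.90 + 1.21 = 5.16
Sum of distinct covariances = 2.63
σ²_T = Σσ²ᵢ + 2·Σcov = 5.16 + 2 × 2.63 = 10.42
α = (4/3)·(1 − 5.16/10.42) = 0.673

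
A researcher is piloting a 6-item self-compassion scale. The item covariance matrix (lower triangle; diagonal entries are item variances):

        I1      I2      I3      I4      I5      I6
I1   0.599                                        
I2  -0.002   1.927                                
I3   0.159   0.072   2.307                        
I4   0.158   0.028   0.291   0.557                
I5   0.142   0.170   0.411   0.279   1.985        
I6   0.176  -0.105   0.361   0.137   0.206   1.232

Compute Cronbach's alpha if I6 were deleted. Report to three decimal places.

α = 0.396

Remaining items: I1, I2, I3, I4, I5 (k = 5).
Σσ²ᵢ = 0.599 + 1.927 + 2.307 + 0.557 + 1.985 = 7.375
Var(T) = 7.375 + 2 × 1.708 = 10.791
α (item deleted) = (5/4)·(1 − 7.375/10.791) = 0.396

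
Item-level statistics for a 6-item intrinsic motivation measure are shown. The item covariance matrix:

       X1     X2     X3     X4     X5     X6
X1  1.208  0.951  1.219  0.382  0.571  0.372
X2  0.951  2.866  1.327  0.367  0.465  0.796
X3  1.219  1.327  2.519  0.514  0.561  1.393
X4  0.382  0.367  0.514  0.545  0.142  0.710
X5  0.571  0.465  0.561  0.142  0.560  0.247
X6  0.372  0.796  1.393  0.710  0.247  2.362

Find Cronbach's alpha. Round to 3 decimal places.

Σσᵢ² = 1.208 + 2.866 + 2.519 + 0.545 + 0.560 + 2.362 = 10.060
Sum of the distinct covariances = 10.017
Var(T) = 10.060 + 2 × 10.017 = 30.094
α = (k/(k−1))·(1 − Σσᵢ²/Var(T)) = (6/5)·(1 − 10.060/30.094) = 0.799

α = 0.799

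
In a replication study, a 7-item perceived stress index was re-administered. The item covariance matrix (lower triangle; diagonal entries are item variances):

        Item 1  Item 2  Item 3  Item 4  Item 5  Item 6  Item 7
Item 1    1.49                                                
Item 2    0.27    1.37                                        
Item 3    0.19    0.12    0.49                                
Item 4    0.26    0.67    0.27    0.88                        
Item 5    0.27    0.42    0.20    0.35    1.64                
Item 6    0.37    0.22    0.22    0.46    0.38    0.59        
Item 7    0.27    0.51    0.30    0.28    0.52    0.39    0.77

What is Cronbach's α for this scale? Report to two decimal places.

ΣVar(i) = 1.49 + 1.37 + 0.49 + 0.88 + 1.64 + 0.59 + 0.77 = 7.23
Sum of off-diagonal covariances = 6.94
σ²_total = 7.23 + 2 × 6.94 = 21.11
α = (k/(k−1))·(1 − ΣVar(i)/σ²_total) = (7/6)·(1 − 7.23/21.11) = 0.77

Cronbach's α = 0.77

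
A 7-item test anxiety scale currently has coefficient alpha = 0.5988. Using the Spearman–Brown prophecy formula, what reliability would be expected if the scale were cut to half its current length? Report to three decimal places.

Length factor m = 1/2
α' = m·α / (1 − (1−m)·α)
   = 1/2 × 0.5988 / (1 − (1 − 1/2) × 0.5988)
   = 0.2994 / 0.7006 = 0.427

predicted reliability = 0.427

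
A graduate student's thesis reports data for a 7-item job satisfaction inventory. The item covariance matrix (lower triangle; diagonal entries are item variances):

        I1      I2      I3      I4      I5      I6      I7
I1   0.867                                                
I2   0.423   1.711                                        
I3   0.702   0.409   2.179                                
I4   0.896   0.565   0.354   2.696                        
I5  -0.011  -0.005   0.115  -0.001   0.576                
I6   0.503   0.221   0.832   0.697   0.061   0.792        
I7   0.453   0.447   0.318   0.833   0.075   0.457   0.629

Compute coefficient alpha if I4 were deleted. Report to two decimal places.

Remaining items: I1, I2, I3, I5, I6, I7 (k = 6).
Σσ²ᵢ = 0.867 + 1.711 + 2.179 + 0.576 + 0.792 + 0.629 = 6.754
σ²_T = 6.754 + 2 × 5.000 = 16.754
α (item deleted) = (6/5)·(1 − 6.754/16.754) = 0.72

coefficient alpha = 0.72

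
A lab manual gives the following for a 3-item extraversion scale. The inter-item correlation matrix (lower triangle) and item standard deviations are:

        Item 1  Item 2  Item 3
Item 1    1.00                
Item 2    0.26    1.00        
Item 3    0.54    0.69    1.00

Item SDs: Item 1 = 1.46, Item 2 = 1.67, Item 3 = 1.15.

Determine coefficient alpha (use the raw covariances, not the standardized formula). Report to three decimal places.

Σσ²ᵢ = 1.46² + 1.67² + 1.15² = 6.2430
Covariances σ_ij = r_ij · s_i · s_j:
  σ(Item 1,Item 2) = 0.26 × 1.46 × 1.67 = 0.6339
  σ(Item 1,Item 3) = 0.54 × 1.46 × 1.15 = 0.9067
  σ(Item 2,Item 3) = 0.69 × 1.67 × 1.15 = 1.3251
σ²_T = Σσ²ᵢ + 2·Σσ_ij = 6.2430 + 2 × 2.8657 = 11.9744
α = (3/2)·(1 − 6.2430/11.9744) = 0.718

coefficient alpha = 0.718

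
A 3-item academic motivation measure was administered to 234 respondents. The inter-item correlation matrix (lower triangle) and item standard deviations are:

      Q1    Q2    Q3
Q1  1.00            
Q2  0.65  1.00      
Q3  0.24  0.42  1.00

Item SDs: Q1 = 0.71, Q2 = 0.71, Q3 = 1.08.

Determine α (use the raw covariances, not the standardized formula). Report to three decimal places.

Σσ²ᵢ = 0.71² + 0.71² + 1.08² = 2.1746
Covariances σ_ij = r_ij · s_i · s_j:
  σ(Q1,Q2) = 0.65 × 0.71 × 0.71 = 0.3277
  σ(Q1,Q3) = 0.24 × 0.71 × 1.08 = 0.1840
  σ(Q2,Q3) = 0.42 × 0.71 × 1.08 = 0.3221
σ²_T = Σσ²ᵢ + 2·Σσ_ij = 2.1746 + 2 × 0.8338 = 3.8422
α = (3/2)·(1 − 2.1746/3.8422) = 0.651

α = 0.651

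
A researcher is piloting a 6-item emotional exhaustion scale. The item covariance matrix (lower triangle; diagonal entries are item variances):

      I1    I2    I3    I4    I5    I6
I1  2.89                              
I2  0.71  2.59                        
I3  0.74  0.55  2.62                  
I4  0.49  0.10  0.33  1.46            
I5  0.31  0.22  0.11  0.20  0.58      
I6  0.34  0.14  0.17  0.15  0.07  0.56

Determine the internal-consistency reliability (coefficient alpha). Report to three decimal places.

coefficient alpha = 0.557

sum of item variances = 2.89 + 2.59 + 2.62 + 1.46 + 0.58 + 0.56 = 10.70
Sum of off-diagonal covariances = 4.63
σ²_total = 10.70 + 2 × 4.63 = 19.96
α = (k/(k−1))·(1 − sum of item variances/σ²_total) = (6/5)·(1 − 10.70/19.96) = 0.557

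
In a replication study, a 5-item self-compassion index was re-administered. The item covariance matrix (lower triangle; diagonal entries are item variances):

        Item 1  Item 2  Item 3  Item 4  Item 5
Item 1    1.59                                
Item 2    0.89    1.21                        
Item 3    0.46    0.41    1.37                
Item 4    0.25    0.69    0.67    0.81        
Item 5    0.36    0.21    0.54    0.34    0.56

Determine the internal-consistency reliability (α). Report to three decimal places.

α = 0.794

Σσᵢ² = 1.59 + 1.21 + 1.37 + 0.81 + 0.56 = 5.54
Sum of off-diagonal covariances = 4.82
σ²_T = 5.54 + 2 × 4.82 = 15.18
α = (k/(k−1))·(1 − Σσᵢ²/σ²_T) = (5/4)·(1 − 5.54/15.18) = 0.794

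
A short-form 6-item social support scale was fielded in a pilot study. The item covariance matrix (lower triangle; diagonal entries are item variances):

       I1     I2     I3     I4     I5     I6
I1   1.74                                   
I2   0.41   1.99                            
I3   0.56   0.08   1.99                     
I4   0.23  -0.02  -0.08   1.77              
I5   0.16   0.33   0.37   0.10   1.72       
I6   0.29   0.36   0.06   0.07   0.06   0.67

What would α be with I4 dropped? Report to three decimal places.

Remaining items: I1, I2, I3, I5, I6 (k = 5).
Σσᵢ² = 1.74 + 1.99 + 1.99 + 1.72 + 0.67 = 8.11
total variance = 8.11 + 2 × 2.68 = 13.47
α (item deleted) = (5/4)·(1 − 8.11/13.47) = 0.497

α = 0.497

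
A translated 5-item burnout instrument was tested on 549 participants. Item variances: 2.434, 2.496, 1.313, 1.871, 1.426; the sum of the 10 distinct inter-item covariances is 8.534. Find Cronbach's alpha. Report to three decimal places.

Cronbach's alpha = 0.802

ΣVar(i) = 2.434 + 2.496 + 1.313 + 1.871 + 1.426 = 9.540
Sum of distinct covariances = 8.534
total variance = ΣVar(i) + 2·Σcov = 9.540 + 2 × 8.534 = 26.608
α = (5/4)·(1 − 9.540/26.608) = 0.802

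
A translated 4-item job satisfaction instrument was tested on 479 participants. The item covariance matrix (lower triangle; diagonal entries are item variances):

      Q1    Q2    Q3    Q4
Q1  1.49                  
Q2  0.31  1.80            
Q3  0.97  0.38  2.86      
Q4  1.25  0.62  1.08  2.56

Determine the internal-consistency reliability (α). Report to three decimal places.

α = 0.686

ΣVar(i) = 1.49 + 1.80 + 2.86 + 2.56 = 8.71
Σ_{i<j} σ_ij = 4.61
σ²_total = 8.71 + 2 × 4.61 = 17.93
α = (k/(k−1))·(1 − ΣVar(i)/σ²_total) = (4/3)·(1 − 8.71/17.93) = 0.686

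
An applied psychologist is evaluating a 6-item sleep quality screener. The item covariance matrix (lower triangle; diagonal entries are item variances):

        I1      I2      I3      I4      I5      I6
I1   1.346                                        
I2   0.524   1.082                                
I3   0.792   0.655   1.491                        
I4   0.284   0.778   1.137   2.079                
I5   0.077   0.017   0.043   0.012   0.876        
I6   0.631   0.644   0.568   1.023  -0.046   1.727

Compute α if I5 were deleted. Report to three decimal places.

α = 0.807

Remaining items: I1, I2, I3, I4, I6 (k = 5).
Σσ²ᵢ = 1.346 + 1.082 + 1.491 + 2.079 + 1.727 = 7.725
Var(T) = 7.725 + 2 × 7.036 = 21.797
α (item deleted) = (5/4)·(1 − 7.725/21.797) = 0.807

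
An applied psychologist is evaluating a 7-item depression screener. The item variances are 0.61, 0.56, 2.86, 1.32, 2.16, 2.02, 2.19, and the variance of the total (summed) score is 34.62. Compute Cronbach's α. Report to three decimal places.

Cronbach's α = 0.772

sum of item variances = 0.61 + 0.56 + 2.86 + 1.32 + 2.16 + 2.02 + 2.19 = 11.72
α = (k/(k−1))·(1 − sum of item variances/total variance) = (7/6)·(1 − 11.72/34.62) = 0.772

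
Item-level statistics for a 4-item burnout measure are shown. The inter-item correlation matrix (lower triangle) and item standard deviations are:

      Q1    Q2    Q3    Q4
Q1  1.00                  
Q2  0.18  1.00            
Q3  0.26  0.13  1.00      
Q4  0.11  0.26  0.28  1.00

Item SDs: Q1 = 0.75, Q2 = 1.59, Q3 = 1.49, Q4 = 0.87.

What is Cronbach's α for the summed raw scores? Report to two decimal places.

α = 0.46

Σσ²ᵢ = 0.75² + 1.59² + 1.49² + 0.87² = 6.0676
Covariances σ_ij = r_ij · s_i · s_j:
  σ(Q1,Q2) = 0.18 × 0.75 × 1.59 = 0.2147
  σ(Q1,Q3) = 0.26 × 0.75 × 1.49 = 0.2906
  σ(Q1,Q4) = 0.11 × 0.75 × 0.87 = 0.0718
  σ(Q2,Q3) = 0.13 × 1.59 × 1.49 = 0.3080
  σ(Q2,Q4) = 0.26 × 1.59 × 0.87 = 0.3597
  σ(Q3,Q4) = 0.28 × 1.49 × 0.87 = 0.3630
σ²_T = Σσ²ᵢ + 2·Σσ_ij = 6.0676 + 2 × 1.6078 = 9.2832
α = (4/3)·(1 − 6.0676/9.2832) = 0.46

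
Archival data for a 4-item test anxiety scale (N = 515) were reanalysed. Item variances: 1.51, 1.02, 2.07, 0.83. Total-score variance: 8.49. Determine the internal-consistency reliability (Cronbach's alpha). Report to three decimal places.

α = 0.481

sum of item variances = 1.51 + 1.02 + 2.07 + 0.83 = 5.43
α = (k/(k−1))·(1 − sum of item variances/σ²_total) = (4/3)·(1 − 5.43/8.49) = 0.481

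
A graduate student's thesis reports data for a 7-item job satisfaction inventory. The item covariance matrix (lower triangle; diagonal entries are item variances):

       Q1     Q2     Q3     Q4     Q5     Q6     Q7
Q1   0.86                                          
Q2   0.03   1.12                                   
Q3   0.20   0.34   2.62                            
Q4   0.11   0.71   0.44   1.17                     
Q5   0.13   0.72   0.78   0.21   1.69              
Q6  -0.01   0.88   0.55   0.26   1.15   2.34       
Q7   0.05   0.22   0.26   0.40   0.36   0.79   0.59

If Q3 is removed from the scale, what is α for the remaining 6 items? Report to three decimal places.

α = 0.729

Remaining items: Q1, Q2, Q4, Q5, Q6, Q7 (k = 6).
Σσᵢ² = 0.86 + 1.12 + 1.17 + 1.69 + 2.34 + 0.59 = 7.77
σ²_T = 7.77 + 2 × 6.01 = 19.79
α (item deleted) = (6/5)·(1 − 7.77/19.79) = 0.729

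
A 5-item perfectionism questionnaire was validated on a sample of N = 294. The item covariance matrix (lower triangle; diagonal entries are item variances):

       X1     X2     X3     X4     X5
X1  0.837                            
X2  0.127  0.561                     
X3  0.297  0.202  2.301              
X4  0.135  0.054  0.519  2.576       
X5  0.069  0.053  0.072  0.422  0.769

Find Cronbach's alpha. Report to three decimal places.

α = 0.445

Σσᵢ² = 0.837 + 0.561 + 2.301 + 2.576 + 0.769 = 7.044
Sum of the distinct covariances = 1.950
Var(T) = 7.044 + 2 × 1.950 = 10.944
α = (k/(k−1))·(1 − Σσᵢ²/Var(T)) = (5/4)·(1 − 7.044/10.944) = 0.445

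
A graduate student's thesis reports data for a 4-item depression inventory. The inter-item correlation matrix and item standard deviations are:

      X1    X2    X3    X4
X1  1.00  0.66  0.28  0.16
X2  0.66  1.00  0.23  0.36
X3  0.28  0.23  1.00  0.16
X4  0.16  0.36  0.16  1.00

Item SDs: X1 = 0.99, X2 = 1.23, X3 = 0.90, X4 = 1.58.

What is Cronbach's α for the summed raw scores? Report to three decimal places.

α = 0.615

Σσ²ᵢ = 0.99² + 1.23² + 0.90² + 1.58² = 5.7994
Covariances σ_ij = r_ij · s_i · s_j:
  σ(X1,X2) = 0.66 × 0.99 × 1.23 = 0.8037
  σ(X1,X3) = 0.28 × 0.99 × 0.90 = 0.2495
  σ(X1,X4) = 0.16 × 0.99 × 1.58 = 0.2503
  σ(X2,X3) = 0.23 × 1.23 × 0.90 = 0.2546
  σ(X2,X4) = 0.36 × 1.23 × 1.58 = 0.6996
  σ(X3,X4) = 0.16 × 0.90 × 1.58 = 0.2275
σ²_T = Σσ²ᵢ + 2·Σσ_ij = 5.7994 + 2 × 2.4852 = 10.7698
α = (4/3)·(1 − 5.7994/10.7698) = 0.615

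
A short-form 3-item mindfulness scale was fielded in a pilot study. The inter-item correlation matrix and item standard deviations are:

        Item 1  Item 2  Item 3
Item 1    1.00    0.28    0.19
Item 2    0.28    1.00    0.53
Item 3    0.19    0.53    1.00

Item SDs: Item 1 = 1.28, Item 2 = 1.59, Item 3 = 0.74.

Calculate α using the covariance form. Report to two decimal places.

Σσ²ᵢ = 1.28² + 1.59² + 0.74² = 4.7141
Covariances σ_ij = r_ij · s_i · s_j:
  σ(Item 1,Item 2) = 0.28 × 1.28 × 1.59 = 0.5699
  σ(Item 1,Item 3) = 0.19 × 1.28 × 0.74 = 0.1800
  σ(Item 2,Item 3) = 0.53 × 1.59 × 0.74 = 0.6236
σ²_T = Σσ²ᵢ + 2·Σσ_ij = 4.7141 + 2 × 1.3735 = 7.4611
α = (3/2)·(1 − 4.7141/7.4611) = 0.55

α = 0.55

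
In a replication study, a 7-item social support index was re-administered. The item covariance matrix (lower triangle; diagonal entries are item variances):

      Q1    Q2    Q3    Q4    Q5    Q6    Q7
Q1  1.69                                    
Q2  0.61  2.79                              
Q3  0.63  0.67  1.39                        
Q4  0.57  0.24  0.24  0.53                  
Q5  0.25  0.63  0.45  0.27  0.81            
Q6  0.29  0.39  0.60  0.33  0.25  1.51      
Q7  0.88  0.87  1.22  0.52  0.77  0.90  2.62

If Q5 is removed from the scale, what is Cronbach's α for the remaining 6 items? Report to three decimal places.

Remaining items: Q1, Q2, Q3, Q4, Q6, Q7 (k = 6).
ΣVar(i) = 1.69 + 2.79 + 1.39 + 0.53 + 1.51 + 2.62 = 10.53
total variance = 10.53 + 2 × 8.96 = 28.45
α (item deleted) = (6/5)·(1 − 10.53/28.45) = 0.756

α = 0.756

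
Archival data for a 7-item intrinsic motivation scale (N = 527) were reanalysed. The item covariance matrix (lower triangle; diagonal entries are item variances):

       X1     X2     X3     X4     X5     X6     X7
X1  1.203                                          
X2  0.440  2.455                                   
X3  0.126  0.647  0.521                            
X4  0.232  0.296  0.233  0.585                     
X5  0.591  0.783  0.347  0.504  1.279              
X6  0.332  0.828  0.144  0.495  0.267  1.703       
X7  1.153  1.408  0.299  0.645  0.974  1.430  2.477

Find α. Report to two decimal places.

ΣVar(i) = 1.203 + 2.455 + 0.521 + 0.585 + 1.279 + 1.703 + 2.477 = 10.223
Σ_{i<j} σ_ij = 12.174
Var(T) = 10.223 + 2 × 12.174 = 34.571
α = (k/(k−1))·(1 − ΣVar(i)/Var(T)) = (7/6)·(1 − 10.223/34.571) = 0.82

α = 0.82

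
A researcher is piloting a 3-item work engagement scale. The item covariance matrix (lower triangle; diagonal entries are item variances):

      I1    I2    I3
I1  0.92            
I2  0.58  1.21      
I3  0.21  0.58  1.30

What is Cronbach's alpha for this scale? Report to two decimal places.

Cronbach's alpha = 0.67

Σσ²ᵢ = 0.92 + 1.21 + 1.30 = 3.43
Σ_{i<j} σ_ij = 1.37
σ²_T = 3.43 + 2 × 1.37 = 6.17
α = (k/(k−1))·(1 − Σσ²ᵢ/σ²_T) = (3/2)·(1 − 3.43/6.17) = 0.67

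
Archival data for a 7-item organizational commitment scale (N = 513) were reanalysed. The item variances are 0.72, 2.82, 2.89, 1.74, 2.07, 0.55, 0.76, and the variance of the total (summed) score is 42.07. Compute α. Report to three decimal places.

Σσ²ᵢ = 0.72 + 2.82 + 2.89 + 1.74 + 2.07 + 0.55 + 0.76 = 11.55
α = (k/(k−1))·(1 − Σσ²ᵢ/Var(T)) = (7/6)·(1 − 11.55/42.07) = 0.846

α = 0.846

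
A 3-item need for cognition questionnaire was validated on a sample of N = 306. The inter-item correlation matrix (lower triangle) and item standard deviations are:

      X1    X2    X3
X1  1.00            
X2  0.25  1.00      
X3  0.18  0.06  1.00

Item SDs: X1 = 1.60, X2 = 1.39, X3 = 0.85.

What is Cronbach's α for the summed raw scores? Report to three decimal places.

Σσ²ᵢ = 1.60² + 1.39² + 0.85² = 5.2146
Covariances σ_ij = r_ij · s_i · s_j:
  σ(X1,X2) = 0.25 × 1.60 × 1.39 = 0.5560
  σ(X1,X3) = 0.18 × 1.60 × 0.85 = 0.2448
  σ(X2,X3) = 0.06 × 1.39 × 0.85 = 0.0709
σ²_T = Σσ²ᵢ + 2·Σσ_ij = 5.2146 + 2 × 0.8717 = 6.9580
α = (3/2)·(1 − 5.2146/6.9580) = 0.376

Cronbach's α = 0.376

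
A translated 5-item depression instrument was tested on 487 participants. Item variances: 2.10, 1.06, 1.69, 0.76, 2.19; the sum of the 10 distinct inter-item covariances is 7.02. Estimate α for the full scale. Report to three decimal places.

Σσ²ᵢ = 2.10 + 1.06 + 1.69 + 0.76 + 2.19 = 7.80
Sum of distinct covariances = 7.02
σ²_total = Σσ²ᵢ + 2·Σcov = 7.80 + 2 × 7.02 = 21.84
α = (5/4)·(1 − 7.80/21.84) = 0.804

α = 0.804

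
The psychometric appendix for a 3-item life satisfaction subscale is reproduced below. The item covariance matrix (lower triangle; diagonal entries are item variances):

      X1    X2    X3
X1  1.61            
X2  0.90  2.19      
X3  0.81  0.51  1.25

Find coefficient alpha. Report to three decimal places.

coefficient alpha = 0.702

sum of item variances = 1.61 + 2.19 + 1.25 = 5.05
Σ_{i<j} σ_ij = 2.22
total variance = 5.05 + 2 × 2.22 = 9.49
α = (k/(k−1))·(1 − sum of item variances/total variance) = (3/2)·(1 − 5.05/9.49) = 0.702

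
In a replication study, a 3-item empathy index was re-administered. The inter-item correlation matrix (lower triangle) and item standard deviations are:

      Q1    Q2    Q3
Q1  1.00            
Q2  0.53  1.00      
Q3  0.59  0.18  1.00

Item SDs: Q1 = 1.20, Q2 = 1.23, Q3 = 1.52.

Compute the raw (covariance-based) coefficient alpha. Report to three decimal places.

Σσ²ᵢ = 1.20² + 1.23² + 1.52² = 5.2633
Covariances σ_ij = r_ij · s_i · s_j:
  σ(Q1,Q2) = 0.53 × 1.20 × 1.23 = 0.7823
  σ(Q1,Q3) = 0.59 × 1.20 × 1.52 = 1.0762
  σ(Q2,Q3) = 0.18 × 1.23 × 1.52 = 0.3365
σ²_T = Σσ²ᵢ + 2·Σσ_ij = 5.2633 + 2 × 2.1950 = 9.6533
α = (3/2)·(1 − 5.2633/9.6533) = 0.682

α = 0.682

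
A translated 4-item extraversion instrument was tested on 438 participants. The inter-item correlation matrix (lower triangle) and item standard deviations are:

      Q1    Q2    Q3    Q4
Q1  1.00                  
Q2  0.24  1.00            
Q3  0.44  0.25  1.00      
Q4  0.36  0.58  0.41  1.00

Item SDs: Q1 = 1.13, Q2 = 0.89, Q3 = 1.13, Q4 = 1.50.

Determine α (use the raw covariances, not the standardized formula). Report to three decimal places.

α = 0.704

Σσ²ᵢ = 1.13² + 0.89² + 1.13² + 1.50² = 5.5959
Covariances σ_ij = r_ij · s_i · s_j:
  σ(Q1,Q2) = 0.24 × 1.13 × 0.89 = 0.2414
  σ(Q1,Q3) = 0.44 × 1.13 × 1.13 = 0.5618
  σ(Q1,Q4) = 0.36 × 1.13 × 1.50 = 0.6102
  σ(Q2,Q3) = 0.25 × 0.89 × 1.13 = 0.2514
  σ(Q2,Q4) = 0.58 × 0.89 × 1.50 = 0.7743
  σ(Q3,Q4) = 0.41 × 1.13 × 1.50 = 0.6949
σ²_T = Σσ²ᵢ + 2·Σσ_ij = 5.5959 + 2 × 3.1340 = 11.8639
α = (4/3)·(1 − 5.5959/11.8639) = 0.704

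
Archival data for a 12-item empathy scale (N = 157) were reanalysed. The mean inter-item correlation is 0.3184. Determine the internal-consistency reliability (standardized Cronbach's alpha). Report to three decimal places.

standardized Cronbach's alpha = 0.849

Standardized α = k·r̄ / (1 + (k−1)·r̄) = 12 × 0.3184 / (1 + 11 × 0.3184)
  = 3.8208 / 4.5024 = 0.849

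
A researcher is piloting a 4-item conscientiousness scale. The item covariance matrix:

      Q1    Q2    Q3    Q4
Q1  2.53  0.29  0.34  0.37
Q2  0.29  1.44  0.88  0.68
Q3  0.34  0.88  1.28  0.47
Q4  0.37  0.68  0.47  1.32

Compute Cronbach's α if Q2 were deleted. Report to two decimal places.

α = 0.47

Remaining items: Q1, Q3, Q4 (k = 3).
sum of item variances = 2.53 + 1.28 + 1.32 = 5.13
σ²_total = 5.13 + 2 × 1.18 = 7.49
α (item deleted) = (3/2)·(1 − 5.13/7.49) = 0.47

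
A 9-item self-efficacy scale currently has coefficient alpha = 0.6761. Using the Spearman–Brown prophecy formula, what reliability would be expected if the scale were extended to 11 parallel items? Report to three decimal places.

predicted reliability = 0.718

Length factor m = 11/9 = 1.2222
α' = m·α / (1 + (m−1)·α)
   = 11/9 × 0.6761 / (1 + (11/9 − 1) × 0.6761)
   = 0.8263 / 1.1502 = 0.718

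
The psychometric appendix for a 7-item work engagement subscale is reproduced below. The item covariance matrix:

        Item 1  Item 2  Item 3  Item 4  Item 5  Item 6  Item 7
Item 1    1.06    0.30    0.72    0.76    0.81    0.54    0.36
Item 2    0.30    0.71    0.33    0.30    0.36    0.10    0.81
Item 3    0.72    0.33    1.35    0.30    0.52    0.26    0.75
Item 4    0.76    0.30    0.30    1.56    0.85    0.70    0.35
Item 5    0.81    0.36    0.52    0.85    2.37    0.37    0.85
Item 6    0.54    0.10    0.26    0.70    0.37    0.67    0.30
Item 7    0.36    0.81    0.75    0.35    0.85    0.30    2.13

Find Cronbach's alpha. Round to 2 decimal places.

α = 0.80

sum of item variances = 1.06 + 0.71 + 1.35 + 1.56 + 2.37 + 0.67 + 2.13 = 9.85
Σ_{i<j} σ_ij = 10.64
σ²_T = 9.85 + 2 × 10.64 = 31.13
α = (k/(k−1))·(1 − sum of item variances/σ²_T) = (7/6)·(1 − 9.85/31.13) = 0.80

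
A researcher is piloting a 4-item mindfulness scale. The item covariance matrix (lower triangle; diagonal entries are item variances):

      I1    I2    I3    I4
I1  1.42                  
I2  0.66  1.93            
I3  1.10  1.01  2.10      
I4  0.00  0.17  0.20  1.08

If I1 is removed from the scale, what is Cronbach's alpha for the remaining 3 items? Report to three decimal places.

Remaining items: I2, I3, I4 (k = 3).
Σσᵢ² = 1.93 + 2.10 + 1.08 = 5.11
σ²_T = 5.11 + 2 × 1.38 = 7.87
α (item deleted) = (3/2)·(1 − 5.11/7.87) = 0.526

Cronbach's alpha = 0.526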